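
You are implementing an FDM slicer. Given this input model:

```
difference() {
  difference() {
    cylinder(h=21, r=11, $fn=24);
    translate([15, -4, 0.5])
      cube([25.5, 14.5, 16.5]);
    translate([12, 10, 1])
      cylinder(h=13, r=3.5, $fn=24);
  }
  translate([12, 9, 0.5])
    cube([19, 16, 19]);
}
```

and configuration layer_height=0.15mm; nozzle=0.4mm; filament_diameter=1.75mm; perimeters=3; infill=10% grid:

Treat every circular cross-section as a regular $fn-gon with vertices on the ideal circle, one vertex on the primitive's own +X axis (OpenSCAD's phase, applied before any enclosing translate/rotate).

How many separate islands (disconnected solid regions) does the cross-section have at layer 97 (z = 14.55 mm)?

1

At z = 14.55 mm: the r=11 cylinder contributes a regular 24-gon of circumradius 11; the cube at (15, -4) (footprint 25.5×14.5) is included at this height; the cylinder at (12, 10) is not intersected at this z (z outside [1, 14]); After the difference (first − rest): starting from the r=11 cylinder, the 25.5×14.5 cube at (15, -4) misses the remaining region (no effect) — 1 connected region; the cube at (12, 9) is present — its section is the full 19×16 rectangle; Subtracting the remaining from the first: starting from the result so far, the 19×16 cube at (12, 9) misses the remaining region (no effect) — 1 connected region. Overall, the cross-section is a single solid region. Island count = 1.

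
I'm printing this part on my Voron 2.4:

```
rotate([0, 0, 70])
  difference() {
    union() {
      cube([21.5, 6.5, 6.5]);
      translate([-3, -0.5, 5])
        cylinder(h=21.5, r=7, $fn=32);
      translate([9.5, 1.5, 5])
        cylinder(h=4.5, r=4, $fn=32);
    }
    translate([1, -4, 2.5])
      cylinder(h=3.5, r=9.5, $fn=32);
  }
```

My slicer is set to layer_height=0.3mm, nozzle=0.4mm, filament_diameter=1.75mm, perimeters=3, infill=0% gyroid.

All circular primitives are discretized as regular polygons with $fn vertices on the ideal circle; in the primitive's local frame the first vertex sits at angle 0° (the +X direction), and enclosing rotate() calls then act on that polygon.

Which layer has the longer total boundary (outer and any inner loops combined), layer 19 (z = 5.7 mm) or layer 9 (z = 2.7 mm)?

Layer 19 (z = 5.7): the cube (footprint 21.5×6.5) is included at this height (perimeter 56.00 mm); the cylinder at (-3, -0.5): section is a regular 32-gon, circumradius r=7 (perimeter = 2·32·7.000·sin(180°/32) = 43.91 mm); the r=4 cylinder at (9.5, 1.5) contributes a regular 32-gon of circumradius 4 (perimeter = 2·32·4.000·sin(180°/32) = 25.09 mm); Merging all regions: the regions partially overlap (shared area 52.62 mm²), so the edge portions inside another operand are dropped and the merged outline is re-measured after clipping — boundary = 84.86 mm; the r=9.5 cylinder at (1, -4) gives a regular 32-gon of circumradius 9.5 (constant along its height) (perimeter = 2·32·9.500·sin(180°/32) = 59.59 mm); After the difference (first − rest): starting from that combined region, the r=9.5 cylinder at (1, -4) partially overlaps it — only the 152.43 mm² overlap (of its 281.71 mm²) is removed, clipping the outline — boundary = 88.82 mm; (rotated 70° about Z; rotation is an isometry so areas/perimeters/island counts are preserved). So its perimeter = 88.82 mm. Layer 9 (z = 2.7): the 21.5×6.5 cube contributes its full rectangle (perimeter 56.00 mm); the cylinder at (-3, -0.5) is absent (z outside [5, 26.5]); the cylinder at (9.5, 1.5) is absent (z outside [5, 9.5]); Combining (union): only the 21.5×6.5 cube is present, so the union is just that shape — boundary = 56.00 mm; the r=9.5 cylinder at (1, -4) gives a regular 32-gon of circumradius 9.5 (constant along its height) (perimeter = 2·32·9.500·sin(180°/32) = 59.59 mm); Subtracting the remaining from the first: starting from the result so far, the r=9.5 cylinder at (1, -4) partially overlaps it — only the 39.15 mm² overlap (of its 281.71 mm²) is removed, clipping the outline — boundary = 52.78 mm; (rotated 70° about Z; rotation is an isometry so areas/perimeters/island counts are preserved). So its perimeter = 52.78 mm. Layer 19 is larger (88.82 vs 52.78 mm).

layer 19 (z = 5.7 mm)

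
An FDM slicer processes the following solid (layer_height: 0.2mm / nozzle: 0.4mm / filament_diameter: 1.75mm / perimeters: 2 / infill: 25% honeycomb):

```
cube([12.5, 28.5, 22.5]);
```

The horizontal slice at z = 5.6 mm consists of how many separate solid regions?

1

At z = 5.6 mm: the 12.5×28.5 cube contributes its full rectangle. The result has 1 disconnected region.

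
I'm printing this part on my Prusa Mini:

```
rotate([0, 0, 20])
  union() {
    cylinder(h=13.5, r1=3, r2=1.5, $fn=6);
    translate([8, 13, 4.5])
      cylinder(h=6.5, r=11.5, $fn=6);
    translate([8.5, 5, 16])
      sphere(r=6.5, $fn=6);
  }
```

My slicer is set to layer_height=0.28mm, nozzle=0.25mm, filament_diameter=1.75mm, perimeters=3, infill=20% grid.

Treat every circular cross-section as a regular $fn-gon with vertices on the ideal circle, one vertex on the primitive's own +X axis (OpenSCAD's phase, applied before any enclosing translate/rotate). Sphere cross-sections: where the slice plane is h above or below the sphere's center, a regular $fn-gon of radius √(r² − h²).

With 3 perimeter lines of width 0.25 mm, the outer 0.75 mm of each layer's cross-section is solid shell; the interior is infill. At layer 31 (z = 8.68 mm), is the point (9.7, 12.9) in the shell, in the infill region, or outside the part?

At z = 8.68 mm: the cone (r1=3→r2=1.5) has section circumradius 2.036 here — a regular 6-gon; the cylinder at (8, 13): section is a regular 6-gon, circumradius r=11.5; the sphere at (8.5, 5) does not reach this height (|z−center|=7.320 > r=6.5); Taking the union: the 2 present regions are separate (no shared area or edge), so areas and boundary lengths simply add and each stays a separate island — 2 connected regions; (rotated 20° about Z; rotation is an isometry so areas/perimeters/island counts are preserved). Overall, the cross-section has 2 separate islands. Undo the 20° rotation: the query point maps to (13.527, 8.804) in the un-rotated model frame. The nearest boundary edge runs (19.50, 13.00)→(13.75, 3.04); distance from the point to it = 3.07 mm. (Shell/infill is judged within the island containing the point — the largest one.) The point is inside the cross-section and 3.07 mm from the nearest boundary — more than the 0.75 mm shell width (3 × 0.25), so it's in the infill interior.

infill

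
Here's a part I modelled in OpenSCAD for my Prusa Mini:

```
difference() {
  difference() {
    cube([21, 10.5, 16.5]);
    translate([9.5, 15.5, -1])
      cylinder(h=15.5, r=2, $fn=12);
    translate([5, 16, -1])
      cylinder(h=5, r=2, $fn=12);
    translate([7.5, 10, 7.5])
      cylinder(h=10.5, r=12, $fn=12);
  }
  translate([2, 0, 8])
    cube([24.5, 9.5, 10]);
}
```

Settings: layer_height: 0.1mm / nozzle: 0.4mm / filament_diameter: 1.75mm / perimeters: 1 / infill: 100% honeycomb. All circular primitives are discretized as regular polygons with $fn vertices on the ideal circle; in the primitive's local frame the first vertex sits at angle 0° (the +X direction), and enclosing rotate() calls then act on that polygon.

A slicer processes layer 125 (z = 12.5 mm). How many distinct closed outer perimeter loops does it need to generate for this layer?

2

At z = 12.5 mm: the cube (footprint 21×10.5) is included at this height; the r=2 cylinder at (9.5, 15.5) contributes a regular 12-gon of circumradius 2; the cylinder at (5, 16) does not reach this height (z outside [-1, 4]); the r=12 cylinder at (7.5, 10) contributes a regular 12-gon of circumradius 12; After the difference (first − rest): starting from the 21×10.5 cube, the r=2 cylinder at (9.5, 15.5) misses the remaining region (no effect); the r=12 cylinder at (7.5, 10) partially overlaps it — only the 184.85 mm² overlap (of its 432.00 mm²) is removed, clipping the outline — 2 connected regions; the cube at (2, 0) (footprint 24.5×9.5) is included at this height; Subtracting the remaining from the first: starting from that combined region, the 24.5×9.5 cube at (2, 0) partially overlaps it — only the 33.47 mm² overlap (of its 232.75 mm²) is removed, clipping the outline — 2 connected regions. The result has 2 disconnected regions.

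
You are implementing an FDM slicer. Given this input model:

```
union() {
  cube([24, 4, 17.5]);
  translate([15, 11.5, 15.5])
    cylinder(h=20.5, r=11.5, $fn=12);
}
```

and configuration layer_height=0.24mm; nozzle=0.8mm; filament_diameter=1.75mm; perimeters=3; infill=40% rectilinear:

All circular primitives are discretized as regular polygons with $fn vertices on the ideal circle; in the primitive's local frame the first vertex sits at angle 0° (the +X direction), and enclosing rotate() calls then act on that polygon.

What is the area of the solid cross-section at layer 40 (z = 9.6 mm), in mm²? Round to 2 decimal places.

96.00 mm²

At z = 9.6 mm: the cube is present — its section is the full 24×4 rectangle (area 96.00 mm²); the cylinder at (15, 11.5) is absent (z outside [15.5, 36]); Merging all regions: only the 24×4 cube is present, so the union is just that shape — area = 96.00 mm². Overall, the cross-section is a single solid region. Net area = 96.00 mm².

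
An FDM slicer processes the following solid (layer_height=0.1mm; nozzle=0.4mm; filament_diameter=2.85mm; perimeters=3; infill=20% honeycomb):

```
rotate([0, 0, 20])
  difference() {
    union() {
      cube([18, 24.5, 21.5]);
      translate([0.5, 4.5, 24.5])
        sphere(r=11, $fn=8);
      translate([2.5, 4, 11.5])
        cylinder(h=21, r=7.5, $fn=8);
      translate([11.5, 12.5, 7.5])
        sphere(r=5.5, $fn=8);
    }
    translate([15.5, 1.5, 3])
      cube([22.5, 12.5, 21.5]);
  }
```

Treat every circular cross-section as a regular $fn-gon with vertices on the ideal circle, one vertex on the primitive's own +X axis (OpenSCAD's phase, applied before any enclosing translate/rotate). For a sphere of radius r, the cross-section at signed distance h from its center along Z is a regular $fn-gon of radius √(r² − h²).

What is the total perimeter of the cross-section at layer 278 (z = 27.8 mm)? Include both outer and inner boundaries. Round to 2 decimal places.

At z = 27.8 mm: the cube does not reach this height (z outside [0, 21.5]); the r=11 sphere at (0.5, 4.5) slices to a regular 8-gon of circumradius 10.493 (√(r²−h²) with h=3.3 from center) (perimeter = 2·8·10.493·sin(180°/8) = 64.25 mm); the r=7.5 cylinder at (2.5, 4) gives a regular 8-gon of circumradius 7.5 (constant along its height) (perimeter = 2·8·7.500·sin(180°/8) = 45.92 mm); the sphere at (11.5, 12.5) does not reach this height (|z−center|=20.300 > r=5.5); Merging all regions: the r=7.5 cylinder at (2.5, 4) lies entirely inside the r=11 sphere at (0.5, 4.5), so the union is just the r=11 sphere at (0.5, 4.5) — boundary = 64.25 mm; the cube at (15.5, 1.5) does not reach this height (z outside [3, 24.5]); Taking the first minus the rest: none of the subtracted shapes is present at this height, so that combined region is unchanged — boundary = 64.25 mm; (rotated 20° about Z; rotation is an isometry so areas/perimeters/island counts are preserved). Overall, the cross-section is a single solid region. Total boundary length (outer) = 64.25 mm.

64.25 mm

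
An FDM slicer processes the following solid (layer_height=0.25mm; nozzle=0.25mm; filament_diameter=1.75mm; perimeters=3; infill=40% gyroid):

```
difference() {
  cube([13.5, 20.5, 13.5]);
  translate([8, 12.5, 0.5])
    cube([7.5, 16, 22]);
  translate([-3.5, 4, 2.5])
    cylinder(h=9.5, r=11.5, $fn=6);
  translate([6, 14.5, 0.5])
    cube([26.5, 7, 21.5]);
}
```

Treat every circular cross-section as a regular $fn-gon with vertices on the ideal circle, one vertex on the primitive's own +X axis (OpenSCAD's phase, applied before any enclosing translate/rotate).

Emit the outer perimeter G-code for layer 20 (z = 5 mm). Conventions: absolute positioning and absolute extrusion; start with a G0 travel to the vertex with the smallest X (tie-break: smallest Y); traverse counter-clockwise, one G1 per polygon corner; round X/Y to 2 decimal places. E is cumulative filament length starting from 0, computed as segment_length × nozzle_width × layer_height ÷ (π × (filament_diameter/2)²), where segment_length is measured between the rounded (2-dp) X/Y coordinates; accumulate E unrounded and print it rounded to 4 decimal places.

G0 X0.00 Y13.96 Z5.00
G1 X2.25 Y13.96 E0.0585
G1 X8.00 Y4.00 E0.3573
G1 X5.69 Y0.00 E0.4773
G1 X13.50 Y0.00 E0.6803
G1 X13.50 Y12.50 E1.0051
G1 X8.00 Y12.50 E1.1480
G1 X8.00 Y14.50 E1.2000
G1 X6.00 Y14.50 E1.2519
G1 X6.00 Y20.50 E1.4078
G1 X0.00 Y20.50 E1.5637
G1 X0.00 Y13.96 E1.7337

At z = 5 mm: the 13.5×20.5 cube contributes its full rectangle; the cube at (8, 12.5) is present — its section is the full 7.5×16 rectangle; the r=11.5 cylinder at (-3.5, 4) gives a regular 6-gon of circumradius 11.5 (constant along its height); the 26.5×7 cube at (6, 14.5) contributes its full rectangle; Subtracting the remaining from the first: starting from the 13.5×20.5 cube, the 7.5×16 cube at (8, 12.5) partially overlaps it — only the 44.00 mm² overlap (of its 120.00 mm²) is removed, clipping the outline; the r=11.5 cylinder at (-3.5, 4) partially overlaps it — only the 78.42 mm² overlap (of its 343.60 mm²) is removed, clipping the outline; the 26.5×7 cube at (6, 14.5) partially overlaps it — only the 12.00 mm² overlap (of its 185.50 mm²) is removed, clipping the outline — 1 connected region. The outline is a single polygon with 11 vertices. Extrusion per mm of travel: 0.25 × 0.25 / (π × 0.875²) = 0.025984. Accumulating E over each segment gives final E = 1.7337.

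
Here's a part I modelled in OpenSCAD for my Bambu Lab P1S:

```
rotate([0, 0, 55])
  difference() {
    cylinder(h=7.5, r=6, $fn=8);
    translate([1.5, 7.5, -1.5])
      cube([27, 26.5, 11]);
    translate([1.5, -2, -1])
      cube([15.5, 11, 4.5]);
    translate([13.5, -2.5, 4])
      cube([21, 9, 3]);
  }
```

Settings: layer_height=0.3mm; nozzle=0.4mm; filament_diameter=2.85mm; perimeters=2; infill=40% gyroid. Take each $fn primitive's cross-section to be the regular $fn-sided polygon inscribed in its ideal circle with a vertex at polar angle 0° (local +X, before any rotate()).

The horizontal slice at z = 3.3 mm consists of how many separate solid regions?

1

At z = 3.3 mm: the cylinder: section is a regular 8-gon, circumradius r=6; the cube at (1.5, 7.5) (footprint 27×26.5) is included at this height; the 15.5×11 cube at (1.5, -2) contributes its full rectangle; the cube at (13.5, -2.5) does not reach this height (z outside [4, 7]); Subtracting the remaining from the first: starting from the r=6 cylinder, the 27×26.5 cube at (1.5, 7.5) misses the remaining region (no effect); the 15.5×11 cube at (1.5, -2) partially overlaps it — only the 25.09 mm² overlap (of its 170.50 mm²) is removed, clipping the outline — 1 connected region; (whole slice rotated 55° about Z — lengths, areas and connectivity unchanged). The result has 1 disconnected region.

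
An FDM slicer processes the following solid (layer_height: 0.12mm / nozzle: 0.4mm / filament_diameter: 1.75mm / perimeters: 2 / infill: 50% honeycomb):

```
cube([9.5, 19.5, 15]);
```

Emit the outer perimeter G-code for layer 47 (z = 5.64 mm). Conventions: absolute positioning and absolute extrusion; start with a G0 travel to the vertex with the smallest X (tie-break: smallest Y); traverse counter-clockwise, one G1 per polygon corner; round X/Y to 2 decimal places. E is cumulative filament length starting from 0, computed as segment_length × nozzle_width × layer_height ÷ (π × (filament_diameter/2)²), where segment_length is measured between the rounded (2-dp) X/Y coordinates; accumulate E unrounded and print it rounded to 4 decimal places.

G0 X0.00 Y0.00 Z5.64
G1 X9.50 Y0.00 E0.1896
G1 X9.50 Y19.50 E0.5787
G1 X0.00 Y19.50 E0.7683
G1 X0.00 Y0.00 E1.1575

At z = 5.64 mm: the cube (footprint 9.5×19.5) is included at this height. The outline is a single polygon with 4 vertices. Extrusion per mm of travel: 0.4 × 0.12 / (π × 0.875²) = 0.019956. Accumulating E over each segment gives final E = 1.1575.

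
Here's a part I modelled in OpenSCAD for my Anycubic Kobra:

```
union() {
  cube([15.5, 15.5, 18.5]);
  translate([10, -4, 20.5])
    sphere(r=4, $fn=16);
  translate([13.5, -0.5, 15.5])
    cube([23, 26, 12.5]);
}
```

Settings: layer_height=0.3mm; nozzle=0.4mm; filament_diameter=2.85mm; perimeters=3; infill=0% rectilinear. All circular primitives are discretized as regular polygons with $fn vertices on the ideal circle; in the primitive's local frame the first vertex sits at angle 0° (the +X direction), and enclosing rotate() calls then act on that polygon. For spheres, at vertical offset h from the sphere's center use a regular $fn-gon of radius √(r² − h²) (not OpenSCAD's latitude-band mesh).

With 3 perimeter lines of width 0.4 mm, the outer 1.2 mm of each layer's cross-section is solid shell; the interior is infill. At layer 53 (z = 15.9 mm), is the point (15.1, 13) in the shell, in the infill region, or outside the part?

At z = 15.9 mm: the 15.5×15.5 cube contributes its full rectangle; the sphere at (10, -4) is absent (|z−center|=4.600 > r=4); the 23×26 cube at (13.5, -0.5) contributes its full rectangle; Taking the union: the regions partially overlap (shared area 31.00 mm²), so overlapping operands fuse into one piece — 1 connected region. Overall, the cross-section is a single solid region. The nearest boundary edge runs (0.00, 15.50)→(13.50, 15.50); distance from the point to it = 2.97 mm. The point is inside the cross-section and 2.97 mm from the nearest boundary — more than the 1.2 mm shell width (3 × 0.4), so it's in the infill interior.

infill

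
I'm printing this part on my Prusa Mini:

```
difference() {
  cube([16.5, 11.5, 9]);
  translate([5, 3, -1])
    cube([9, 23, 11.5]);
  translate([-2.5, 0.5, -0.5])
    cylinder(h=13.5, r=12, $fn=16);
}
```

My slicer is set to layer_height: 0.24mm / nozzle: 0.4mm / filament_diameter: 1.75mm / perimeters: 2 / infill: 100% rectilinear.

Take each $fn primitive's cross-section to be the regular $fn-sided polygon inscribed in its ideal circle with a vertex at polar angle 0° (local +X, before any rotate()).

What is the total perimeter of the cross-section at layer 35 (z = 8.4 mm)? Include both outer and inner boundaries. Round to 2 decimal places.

At z = 8.4 mm: the cube is present — its section is the full 16.5×11.5 rectangle (perimeter 56.00 mm); the 9×23 cube at (5, 3) contributes its full rectangle (perimeter 64.00 mm); the cylinder at (-2.5, 0.5): section is a regular 16-gon, circumradius r=12 (perimeter = 2·16·12.000·sin(180°/16) = 74.91 mm); Subtracting the remaining from the first: starting from the 16.5×11.5 cube, the 9×23 cube at (5, 3) partially overlaps it — only the 76.50 mm² overlap (of its 207.00 mm²) is removed, clipping the outline; the r=12 cylinder at (-2.5, 0.5) partially overlaps it — only the 67.77 mm² overlap (of its 440.85 mm²) is removed, clipping the outline — boundary = 45.63 mm. Overall, the cross-section has 2 separate islands. Total boundary length (outer) = 45.63 mm.

45.63 mm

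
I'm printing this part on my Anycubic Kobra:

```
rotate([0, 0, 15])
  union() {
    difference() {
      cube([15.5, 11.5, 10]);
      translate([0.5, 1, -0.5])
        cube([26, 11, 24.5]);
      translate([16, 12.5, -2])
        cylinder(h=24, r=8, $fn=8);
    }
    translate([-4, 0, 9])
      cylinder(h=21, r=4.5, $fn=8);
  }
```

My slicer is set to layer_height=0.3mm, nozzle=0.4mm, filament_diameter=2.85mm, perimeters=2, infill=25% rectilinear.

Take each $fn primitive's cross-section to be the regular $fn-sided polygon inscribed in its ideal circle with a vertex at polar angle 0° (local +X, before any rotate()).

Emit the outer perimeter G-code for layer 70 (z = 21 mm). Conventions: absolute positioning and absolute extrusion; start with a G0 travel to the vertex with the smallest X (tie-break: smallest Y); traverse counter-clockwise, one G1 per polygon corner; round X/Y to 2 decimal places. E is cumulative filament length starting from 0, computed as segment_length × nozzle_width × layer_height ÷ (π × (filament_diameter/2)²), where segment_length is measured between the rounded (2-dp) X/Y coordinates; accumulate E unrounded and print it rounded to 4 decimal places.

G0 X-8.21 Y-2.20 Z21.00
G1 X-6.11 Y-4.93 E0.0648
G1 X-2.70 Y-5.38 E0.1295
G1 X0.03 Y-3.29 E0.1942
G1 X0.48 Y0.13 E0.2590
G1 X-1.61 Y2.86 E0.3237
G1 X-5.03 Y3.31 E0.3886
G1 X-7.76 Y1.21 E0.4534
G1 X-8.21 Y-2.20 E0.5181

At z = 21 mm: the cube is not intersected at this z (z outside [0, 10]); the 26×11 cube at (0.5, 1) contributes its full rectangle; the cylinder at (16, 12.5): section is a regular 8-gon, circumradius r=8; After the difference (first − rest): the first operand is absent here, so nothing remains; the cylinder at (-4, 0): section is a regular 8-gon, circumradius r=4.5; Combining (union): only the r=4.5 cylinder at (-4, 0) is present, so the union is just that shape — 1 connected region; (rotated 15° about Z; rotation is an isometry so areas/perimeters/island counts are preserved). The outline is a single polygon with 8 vertices. Extrusion per mm of travel: 0.4 × 0.3 / (π × 1.425²) = 0.018811. Accumulating E over each segment gives final E = 0.5181.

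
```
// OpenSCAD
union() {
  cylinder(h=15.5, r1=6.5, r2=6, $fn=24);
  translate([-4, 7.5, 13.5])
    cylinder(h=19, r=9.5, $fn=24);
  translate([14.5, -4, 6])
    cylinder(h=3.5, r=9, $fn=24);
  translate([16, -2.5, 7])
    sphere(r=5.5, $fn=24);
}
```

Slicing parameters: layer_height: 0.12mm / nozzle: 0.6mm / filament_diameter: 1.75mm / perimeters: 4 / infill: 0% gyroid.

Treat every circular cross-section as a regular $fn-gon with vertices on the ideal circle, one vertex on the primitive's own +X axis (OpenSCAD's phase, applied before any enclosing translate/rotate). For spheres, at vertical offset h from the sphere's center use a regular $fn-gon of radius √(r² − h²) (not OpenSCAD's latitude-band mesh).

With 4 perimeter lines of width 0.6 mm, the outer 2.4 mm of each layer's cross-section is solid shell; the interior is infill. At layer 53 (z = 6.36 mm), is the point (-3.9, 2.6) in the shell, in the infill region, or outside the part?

shell

At z = 6.36 mm: the cone: at t=0.410 of its height the radius interpolates to r₁+(r₂−r₁)t = 6.295, giving a regular 24-gon of that circumradius; the cylinder at (-4, 7.5) is absent (z outside [13.5, 32.5]); the r=9 cylinder at (14.5, -4) gives a regular 24-gon of circumradius 9 (constant along its height); the sphere at (16, -2.5): section is a regular 24-gon, circumradius = √(r²−h²) = √(5.5²−0.64²) = 5.463; Merging all regions: the regions partially overlap (shared area 92.92 mm²), so overlapping operands fuse into one piece — 1 connected region. Overall, the cross-section is a single solid region. The nearest boundary edge runs (-5.45, 3.15)→(-4.45, 4.45); distance from the point to it = 1.56 mm. The point is inside the cross-section, 1.56 mm from the nearest boundary — within the 2.4 mm shell band (4 × 0.6).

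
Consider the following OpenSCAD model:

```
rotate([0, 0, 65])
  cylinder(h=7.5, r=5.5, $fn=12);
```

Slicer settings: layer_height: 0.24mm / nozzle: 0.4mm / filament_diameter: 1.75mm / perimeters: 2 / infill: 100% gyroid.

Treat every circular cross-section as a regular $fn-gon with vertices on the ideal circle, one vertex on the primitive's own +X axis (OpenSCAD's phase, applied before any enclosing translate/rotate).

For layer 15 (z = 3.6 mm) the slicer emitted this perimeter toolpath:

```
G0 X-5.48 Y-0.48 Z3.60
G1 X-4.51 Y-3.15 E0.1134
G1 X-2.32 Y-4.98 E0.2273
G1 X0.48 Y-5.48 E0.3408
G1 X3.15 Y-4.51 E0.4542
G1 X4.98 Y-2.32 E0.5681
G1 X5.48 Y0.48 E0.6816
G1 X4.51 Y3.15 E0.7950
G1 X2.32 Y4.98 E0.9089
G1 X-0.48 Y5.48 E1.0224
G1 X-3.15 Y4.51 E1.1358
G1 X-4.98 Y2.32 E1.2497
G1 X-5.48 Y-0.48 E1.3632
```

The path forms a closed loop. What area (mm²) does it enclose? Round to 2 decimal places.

90.71 mm²

Apply the shoelace formula to the sequence of (X, Y) vertices; enclosed area = 90.71 mm².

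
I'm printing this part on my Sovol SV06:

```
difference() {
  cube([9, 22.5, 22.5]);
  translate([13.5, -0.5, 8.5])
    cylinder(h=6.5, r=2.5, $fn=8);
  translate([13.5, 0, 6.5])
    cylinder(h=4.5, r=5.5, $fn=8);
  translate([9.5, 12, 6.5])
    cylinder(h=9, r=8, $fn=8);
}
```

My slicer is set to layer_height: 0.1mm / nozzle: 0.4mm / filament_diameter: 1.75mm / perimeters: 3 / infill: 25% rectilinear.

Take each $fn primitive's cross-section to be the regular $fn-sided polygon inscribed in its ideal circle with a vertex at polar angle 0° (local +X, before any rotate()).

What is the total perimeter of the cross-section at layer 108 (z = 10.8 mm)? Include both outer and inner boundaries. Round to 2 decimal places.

70.02 mm

At z = 10.8 mm: the cube (footprint 9×22.5) is included at this height (perimeter 63.00 mm); the r=2.5 cylinder at (13.5, -0.5) contributes a regular 8-gon of circumradius 2.5 (perimeter = 2·8·2.500·sin(180°/8) = 15.31 mm); the r=5.5 cylinder at (13.5, 0) gives a regular 8-gon of circumradius 5.5 (constant along its height) (perimeter = 2·8·5.500·sin(180°/8) = 33.68 mm); the r=8 cylinder at (9.5, 12) gives a regular 8-gon of circumradius 8 (constant along its height) (perimeter = 2·8·8.000·sin(180°/8) = 48.98 mm); After the difference (first − rest): starting from the 9×22.5 cube, the r=2.5 cylinder at (13.5, -0.5) misses the remaining region (no effect); the r=5.5 cylinder at (13.5, 0) partially overlaps it — only the 1.21 mm² overlap (of its 85.56 mm²) is removed, clipping the outline; the r=8 cylinder at (9.5, 12) partially overlaps it — only the 82.61 mm² overlap (of its 181.02 mm²) is removed, clipping the outline — boundary = 70.02 mm. Overall, the cross-section is a single solid region. Total boundary length (outer) = 70.02 mm.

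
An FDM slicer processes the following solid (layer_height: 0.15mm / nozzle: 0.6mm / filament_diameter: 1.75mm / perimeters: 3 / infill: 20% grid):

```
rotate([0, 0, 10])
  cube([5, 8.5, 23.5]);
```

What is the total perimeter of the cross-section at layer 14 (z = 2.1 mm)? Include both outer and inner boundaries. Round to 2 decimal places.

27.00 mm

At z = 2.1 mm: the cube is present — its section is the full 5×8.5 rectangle (perimeter 27.00 mm); (whole slice rotated 10° about Z — lengths, areas and connectivity unchanged). Overall, the cross-section is a single solid region. Total boundary length (outer) = 27.00 mm.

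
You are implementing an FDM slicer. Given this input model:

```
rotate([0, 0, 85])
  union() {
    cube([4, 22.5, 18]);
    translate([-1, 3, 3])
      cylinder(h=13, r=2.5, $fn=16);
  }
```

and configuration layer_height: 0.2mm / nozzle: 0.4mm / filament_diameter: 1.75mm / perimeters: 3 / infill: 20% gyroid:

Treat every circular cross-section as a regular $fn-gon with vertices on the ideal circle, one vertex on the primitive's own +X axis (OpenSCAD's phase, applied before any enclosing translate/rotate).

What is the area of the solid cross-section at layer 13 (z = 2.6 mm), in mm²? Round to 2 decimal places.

90.00 mm²

At z = 2.6 mm: the cube is present — its section is the full 4×22.5 rectangle (area 90.00 mm²); the cylinder at (-1, 3) does not reach this height (z outside [3, 16]); Merging all regions: only the 4×22.5 cube is present, so the union is just that shape — area = 90.00 mm²; (rotated 85° about Z; rotation is an isometry so areas/perimeters/island counts are preserved). Overall, the cross-section is a single solid region. Net area = 90.00 mm².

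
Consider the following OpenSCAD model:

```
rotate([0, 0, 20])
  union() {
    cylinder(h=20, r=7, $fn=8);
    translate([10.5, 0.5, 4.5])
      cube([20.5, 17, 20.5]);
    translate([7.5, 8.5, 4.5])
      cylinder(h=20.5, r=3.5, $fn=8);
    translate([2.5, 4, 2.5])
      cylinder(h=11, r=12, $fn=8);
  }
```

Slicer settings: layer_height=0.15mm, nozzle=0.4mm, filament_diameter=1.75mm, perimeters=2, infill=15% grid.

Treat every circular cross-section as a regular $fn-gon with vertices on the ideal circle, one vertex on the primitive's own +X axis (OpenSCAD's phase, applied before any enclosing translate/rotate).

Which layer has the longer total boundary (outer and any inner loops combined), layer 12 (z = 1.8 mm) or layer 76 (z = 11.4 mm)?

Layer 12 (z = 1.8): the cylinder: section is a regular 8-gon, circumradius r=7 (perimeter = 2·8·7.000·sin(180°/8) = 42.86 mm); the cube at (10.5, 0.5) is not intersected at this z (z outside [4.5, 25]); the cylinder at (7.5, 8.5) does not reach this height (z outside [4.5, 25]); the cylinder at (2.5, 4) is not intersected at this z (z outside [2.5, 13.5]); Combining (union): only the r=7 cylinder is present, so the union is just that shape — boundary = 42.86 mm; (whole slice rotated 20° about Z — lengths, areas and connectivity unchanged). So its perimeter = 42.86 mm. Layer 76 (z = 11.4): the cylinder: section is a regular 8-gon, circumradius r=7 (perimeter = 2·8·7.000·sin(180°/8) = 42.86 mm); the cube at (10.5, 0.5) is present — its section is the full 20.5×17 rectangle (perimeter 75.00 mm); the r=3.5 cylinder at (7.5, 8.5) contributes a regular 8-gon of circumradius 3.5 (perimeter = 2·8·3.500·sin(180°/8) = 21.43 mm); the r=12 cylinder at (2.5, 4) gives a regular 8-gon of circumradius 12 (constant along its height) (perimeter = 2·8·12.000·sin(180°/8) = 73.48 mm); Taking the union: the regions partially overlap (shared area 203.61 mm²), so the edge portions inside another operand are dropped and the merged outline is re-measured after clipping — boundary = 120.27 mm; (rotated 20° about Z; rotation is an isometry so areas/perimeters/island counts are preserved). So its perimeter = 120.27 mm. Layer 76 is larger (120.27 vs 42.86 mm).

layer 76 (z = 11.4 mm)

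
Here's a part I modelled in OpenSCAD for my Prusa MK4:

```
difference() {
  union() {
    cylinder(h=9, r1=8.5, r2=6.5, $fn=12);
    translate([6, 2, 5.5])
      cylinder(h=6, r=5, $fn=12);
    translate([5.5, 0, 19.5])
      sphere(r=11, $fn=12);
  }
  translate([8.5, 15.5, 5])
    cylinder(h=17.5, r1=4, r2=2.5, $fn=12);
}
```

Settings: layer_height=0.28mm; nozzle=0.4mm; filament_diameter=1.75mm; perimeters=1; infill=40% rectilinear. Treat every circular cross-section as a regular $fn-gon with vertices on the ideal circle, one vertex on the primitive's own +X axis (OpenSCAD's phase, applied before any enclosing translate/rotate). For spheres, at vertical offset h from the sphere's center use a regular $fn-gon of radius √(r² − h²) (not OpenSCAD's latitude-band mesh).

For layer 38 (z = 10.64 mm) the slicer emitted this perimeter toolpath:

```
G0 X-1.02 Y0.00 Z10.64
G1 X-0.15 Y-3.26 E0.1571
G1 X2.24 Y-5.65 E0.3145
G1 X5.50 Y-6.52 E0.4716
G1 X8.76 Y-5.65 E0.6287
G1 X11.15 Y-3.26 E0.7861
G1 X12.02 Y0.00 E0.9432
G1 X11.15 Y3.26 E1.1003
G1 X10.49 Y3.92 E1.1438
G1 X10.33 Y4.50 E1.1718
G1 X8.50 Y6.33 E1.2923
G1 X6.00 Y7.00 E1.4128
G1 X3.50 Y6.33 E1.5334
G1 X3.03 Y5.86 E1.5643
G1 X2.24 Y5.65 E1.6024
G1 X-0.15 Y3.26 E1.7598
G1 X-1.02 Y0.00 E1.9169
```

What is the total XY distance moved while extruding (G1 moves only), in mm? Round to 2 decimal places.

41.17 mm

Sum the Euclidean lengths of each G1 segment: total = 41.17 mm.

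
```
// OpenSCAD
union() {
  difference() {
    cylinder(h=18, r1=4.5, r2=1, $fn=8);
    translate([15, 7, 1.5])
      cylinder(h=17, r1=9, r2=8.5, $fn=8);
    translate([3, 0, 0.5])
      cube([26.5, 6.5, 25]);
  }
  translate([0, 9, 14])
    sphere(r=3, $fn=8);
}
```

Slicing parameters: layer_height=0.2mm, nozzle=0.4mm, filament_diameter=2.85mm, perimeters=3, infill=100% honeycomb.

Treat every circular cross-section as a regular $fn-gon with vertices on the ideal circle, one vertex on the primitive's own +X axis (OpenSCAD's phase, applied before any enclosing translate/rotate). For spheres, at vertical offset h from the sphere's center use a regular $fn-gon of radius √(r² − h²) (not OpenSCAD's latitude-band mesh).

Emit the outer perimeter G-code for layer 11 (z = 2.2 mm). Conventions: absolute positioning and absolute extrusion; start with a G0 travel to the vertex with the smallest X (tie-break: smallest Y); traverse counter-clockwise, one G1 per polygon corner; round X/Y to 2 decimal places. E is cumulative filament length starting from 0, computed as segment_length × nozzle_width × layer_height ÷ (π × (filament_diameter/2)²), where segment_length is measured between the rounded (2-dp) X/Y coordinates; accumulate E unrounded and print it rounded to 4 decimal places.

At z = 2.2 mm: the cone (r1=4.5→r2=1) has section circumradius 4.072 here — a regular 8-gon; the cone at (15, 7): at t=0.041 of its height the radius interpolates to r₁+(r₂−r₁)t = 8.979, giving a regular 8-gon of that circumradius; the 26.5×6.5 cube at (3, 0) contributes its full rectangle; Taking the first minus the rest: starting from the cone, the cone at (15, 7) misses the remaining region (no effect); the 26.5×6.5 cube at (3, 0) partially overlaps it — only the 1.39 mm² overlap (of its 172.25 mm²) is removed, clipping the outline — 1 connected region; the sphere at (0, 9) is absent (|z−center|=11.800 > r=3); Merging all regions: only the result so far is present, so the union is just that shape — 1 connected region. The outline is a single polygon with 10 vertices. Extrusion per mm of travel: 0.4 × 0.2 / (π × 1.425²) = 0.012540. Accumulating E over each segment gives final E = 0.3234.

G0 X-4.07 Y0.00 Z2.20
G1 X-2.88 Y-2.88 E0.0391
G1 X0.00 Y-4.07 E0.0782
G1 X2.88 Y-2.88 E0.1172
G1 X4.07 Y0.00 E0.1563
G1 X3.00 Y0.00 E0.1697
G1 X3.00 Y2.59 E0.2022
G1 X2.88 Y2.88 E0.2061
G1 X0.00 Y4.07 E0.2452
G1 X-2.88 Y2.88 E0.2843
G1 X-4.07 Y0.00 E0.3234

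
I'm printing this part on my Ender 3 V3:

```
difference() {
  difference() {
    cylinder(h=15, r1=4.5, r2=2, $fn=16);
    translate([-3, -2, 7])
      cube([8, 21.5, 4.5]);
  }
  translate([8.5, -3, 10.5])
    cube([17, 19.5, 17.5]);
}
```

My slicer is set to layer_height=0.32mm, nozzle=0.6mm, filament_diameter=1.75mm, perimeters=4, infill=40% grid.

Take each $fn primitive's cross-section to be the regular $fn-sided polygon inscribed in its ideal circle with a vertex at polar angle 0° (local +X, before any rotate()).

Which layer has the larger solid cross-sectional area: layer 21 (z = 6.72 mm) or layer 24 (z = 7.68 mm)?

layer 21 (z = 6.72 mm)

Layer 21 (z = 6.72): the cone (r1=4.5→r2=2) has section circumradius 3.380 here — a regular 16-gon (area = (16/2)·3.380²·sin(360°/16) = 34.98 mm²); the cube at (-3, -2) is not intersected at this z (z outside [7, 11.5]); After the difference (first − rest): none of the subtracted shapes is present at this height, so the cone is unchanged — area = 34.98 mm²; the cube at (8.5, -3) does not reach this height (z outside [10.5, 28]); Taking the first minus the rest: none of the subtracted shapes is present at this height, so that combined region is unchanged — area = 34.98 mm². So its area = 34.98 mm². Layer 24 (z = 7.68): the cone (r1=4.5→r2=2) has section circumradius 3.220 here — a regular 16-gon (area = (16/2)·3.220²·sin(360°/16) = 31.74 mm²); the 8×21.5 cube at (-3, -2) contributes its full rectangle (area 172.00 mm²); Taking the first minus the rest: starting from the cone (31.74 mm²), the 8×21.5 cube at (-3, -2) partially overlaps it — only the 27.44 mm² overlap (of its 172.00 mm²) is removed, clipping the outline — area = 4.31 mm²; the cube at (8.5, -3) is absent (z outside [10.5, 28]); After the difference (first − rest): none of the subtracted shapes is present at this height, so the result so far is unchanged — area = 4.31 mm². So its area = 4.31 mm². Layer 21 is larger (34.98 vs 4.31 mm²).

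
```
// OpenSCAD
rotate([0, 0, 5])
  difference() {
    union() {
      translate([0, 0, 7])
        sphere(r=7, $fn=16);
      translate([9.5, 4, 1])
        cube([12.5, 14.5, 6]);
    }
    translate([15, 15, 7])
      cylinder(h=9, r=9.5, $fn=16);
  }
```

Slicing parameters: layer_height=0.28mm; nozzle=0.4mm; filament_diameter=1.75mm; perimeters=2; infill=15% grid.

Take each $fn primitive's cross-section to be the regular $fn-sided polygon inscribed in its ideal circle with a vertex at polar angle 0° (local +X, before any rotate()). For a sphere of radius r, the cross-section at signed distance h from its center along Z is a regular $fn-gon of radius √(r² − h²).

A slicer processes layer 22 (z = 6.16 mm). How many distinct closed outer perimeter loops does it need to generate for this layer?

At z = 6.16 mm: the sphere: section is a regular 16-gon, circumradius = √(r²−h²) = √(7²−0.84²) = 6.949; the 12.5×14.5 cube at (9.5, 4) contributes its full rectangle; Combining (union): the 2 present regions are separate (no shared area or edge), so areas and boundary lengths simply add and each stays a separate island — 2 connected regions; the cylinder at (15, 15) is not intersected at this z (z outside [7, 16]); Subtracting the remaining from the first: none of the subtracted shapes is present at this height, so the result so far is unchanged — 2 connected regions; (rotated 5° about Z; rotation is an isometry so areas/perimeters/island counts are preserved). The result has 2 disconnected regions.

2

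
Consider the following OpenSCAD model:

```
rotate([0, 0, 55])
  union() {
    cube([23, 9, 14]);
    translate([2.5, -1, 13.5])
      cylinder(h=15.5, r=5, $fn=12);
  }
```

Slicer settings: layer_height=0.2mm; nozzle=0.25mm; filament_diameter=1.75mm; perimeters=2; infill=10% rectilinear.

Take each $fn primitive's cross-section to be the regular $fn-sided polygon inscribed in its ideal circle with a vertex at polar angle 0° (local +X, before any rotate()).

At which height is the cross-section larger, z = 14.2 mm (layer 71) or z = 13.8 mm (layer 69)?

layer 69 (z = 13.8 mm)

Layer 71 (z = 14.2): the cube is absent (z outside [0, 14]); the r=5 cylinder at (2.5, -1) contributes a regular 12-gon of circumradius 5 (area = (12/2)·5.000²·sin(360°/12) = 75.00 mm²); Taking the union: only the r=5 cylinder at (2.5, -1) is present, so the union is just that shape — area = 75.00 mm²; (rotated 55° about Z; rotation is an isometry so areas/perimeters/island counts are preserved). So its area = 75.00 mm². Layer 69 (z = 13.8): the cube is present — its section is the full 23×9 rectangle (area 207.00 mm²); the cylinder at (2.5, -1): section is a regular 12-gon, circumradius r=5 (area = (12/2)·5.000²·sin(360°/12) = 75.00 mm²); Combining (union): the regions partially overlap — summed areas 282.00 mm² minus the doubly-counted overlap 23.05 mm² gives 258.95 mm² — area = 258.95 mm²; (whole slice rotated 55° about Z — lengths, areas and connectivity unchanged). So its area = 258.95 mm². Layer 69 is larger (258.95 vs 75.00 mm²).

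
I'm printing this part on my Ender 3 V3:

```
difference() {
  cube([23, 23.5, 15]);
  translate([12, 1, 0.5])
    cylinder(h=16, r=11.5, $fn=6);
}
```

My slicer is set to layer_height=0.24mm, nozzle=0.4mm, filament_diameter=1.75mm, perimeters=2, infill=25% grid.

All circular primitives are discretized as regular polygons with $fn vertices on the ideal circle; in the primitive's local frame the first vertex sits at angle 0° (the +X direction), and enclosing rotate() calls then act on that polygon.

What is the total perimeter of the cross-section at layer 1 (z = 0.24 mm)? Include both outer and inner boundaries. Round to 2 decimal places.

At z = 0.24 mm: the 23×23.5 cube contributes its full rectangle (perimeter 93.00 mm); the cylinder at (12, 1) is absent (z outside [0.5, 16.5]); After the difference (first − rest): none of the subtracted shapes is present at this height, so the 23×23.5 cube is unchanged — boundary = 93.00 mm. Overall, the cross-section is a single solid region. Total boundary length (outer) = 93.00 mm.

93.00 mm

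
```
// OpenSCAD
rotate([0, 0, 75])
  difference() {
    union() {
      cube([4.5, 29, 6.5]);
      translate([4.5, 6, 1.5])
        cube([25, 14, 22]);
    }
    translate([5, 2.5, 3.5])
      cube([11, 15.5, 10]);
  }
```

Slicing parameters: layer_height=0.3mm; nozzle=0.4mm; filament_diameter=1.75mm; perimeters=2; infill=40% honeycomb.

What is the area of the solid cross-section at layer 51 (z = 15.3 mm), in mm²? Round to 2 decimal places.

At z = 15.3 mm: the cube is absent (z outside [0, 6.5]); the cube at (4.5, 6) is present — its section is the full 25×14 rectangle (area 350.00 mm²); Combining (union): only the 25×14 cube at (4.5, 6) is present, so the union is just that shape — area = 350.00 mm²; the cube at (5, 2.5) is absent (z outside [3.5, 13.5]); Taking the first minus the rest: none of the subtracted shapes is present at this height, so that combined region is unchanged — area = 350.00 mm²; (whole slice rotated 75° about Z — lengths, areas and connectivity unchanged). Overall, the cross-section is a single solid region. Net area = 350.00 mm².

350.00 mm²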